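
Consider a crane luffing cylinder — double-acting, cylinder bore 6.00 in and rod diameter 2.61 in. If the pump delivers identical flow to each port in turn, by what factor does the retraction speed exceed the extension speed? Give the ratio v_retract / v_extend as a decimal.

Cap-side area A_cap = π/4 × (6.00 in)² = 28.27 in^2
Rod-side annular area A_ann = π/4 × (6.00² − 2.61²) = 22.92 in^2
For equal Q, v ∝ 1/A, so v_ret/v_ext = A_cap/A_ann.

v_ret/v_ext ≈ 1.23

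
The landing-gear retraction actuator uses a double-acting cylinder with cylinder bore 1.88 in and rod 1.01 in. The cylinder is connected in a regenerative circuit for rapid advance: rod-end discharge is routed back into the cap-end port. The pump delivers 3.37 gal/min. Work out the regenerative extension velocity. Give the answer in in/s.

In regeneration the rod-end outflow joins the pump flow into the cap end, so the net volume the pump must supply per unit advance equals the rod cross-section area.
Rod cross-section A_rod = π/4 × (1.01 in)² = 0.8012 in^2
v = Q_pump / A_rod

v ≈ 16.2 in/s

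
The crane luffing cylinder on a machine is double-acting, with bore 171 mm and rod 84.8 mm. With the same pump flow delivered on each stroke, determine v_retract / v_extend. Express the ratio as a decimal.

v_ret/v_ext ≈ 1.33

Cap-side area A_cap = π/4 × (171 mm)² = 22970 mm^2
Rod-side annular area A_ann = π/4 × (171² − 84.8²) = 17320 mm^2
For equal Q, v ∝ 1/A, so v_ret/v_ext = A_cap/A_ann.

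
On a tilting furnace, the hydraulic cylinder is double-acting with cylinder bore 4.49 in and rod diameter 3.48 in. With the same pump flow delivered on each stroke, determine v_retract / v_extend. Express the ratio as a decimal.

v_ret/v_ext ≈ 2.50

Cap-side area A_cap = π/4 × (4.49 in)² = 15.83 in^2
Rod-side annular area A_ann = π/4 × (4.49² − 3.48²) = 6.322 in^2
For equal Q, v ∝ 1/A, so v_ret/v_ext = A_cap/A_ann.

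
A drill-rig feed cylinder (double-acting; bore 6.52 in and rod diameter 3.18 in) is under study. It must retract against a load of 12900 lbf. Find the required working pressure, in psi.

Rod-side annular area A_ann = π/4 × (6.52² − 3.18²) = 25.45 in^2
Retraction: pressure acts on the annular area.
P = F / A = 12900 lbf / A

P ≈ 507 psi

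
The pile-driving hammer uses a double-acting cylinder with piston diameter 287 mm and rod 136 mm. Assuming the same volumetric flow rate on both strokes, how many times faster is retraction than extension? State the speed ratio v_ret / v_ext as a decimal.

v_ret/v_ext ≈ 1.29

Cap-side area A_cap = π/4 × (287 mm)² = 64690 mm^2
Rod-side annular area A_ann = π/4 × (287² − 136²) = 50170 mm^2
For equal Q, v ∝ 1/A, so v_ret/v_ext = A_cap/A_ann.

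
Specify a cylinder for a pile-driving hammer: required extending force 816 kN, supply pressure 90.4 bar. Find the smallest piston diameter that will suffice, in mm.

Extension force acts on the full piston face: F = P × (π/4)D².
D = √(4F / (πP)) = √(4 × 816 kN / (π × 90.4 bar))

D ≈ 339 mm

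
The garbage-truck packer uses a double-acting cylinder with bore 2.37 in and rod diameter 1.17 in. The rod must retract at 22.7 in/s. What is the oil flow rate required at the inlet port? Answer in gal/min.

Q ≈ 19.7 gal/min

Rod-side annular area A_ann = π/4 × (2.37² − 1.17²) = 3.336 in^2
Q = A × v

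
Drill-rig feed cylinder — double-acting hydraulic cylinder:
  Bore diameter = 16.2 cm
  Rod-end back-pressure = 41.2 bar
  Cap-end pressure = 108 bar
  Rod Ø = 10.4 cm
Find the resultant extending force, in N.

Cap-side area A_cap = π/4 × (16.2 cm)² = 206.1 cm^2
Rod-side annular area A_ann = π/4 × (16.2² − 10.4²) = 121.2 cm^2
Net thrust = P_cap·A_cap − P_rod·A_ann = 2.226e5 N − 49920 N

F ≈ 1.73e5 N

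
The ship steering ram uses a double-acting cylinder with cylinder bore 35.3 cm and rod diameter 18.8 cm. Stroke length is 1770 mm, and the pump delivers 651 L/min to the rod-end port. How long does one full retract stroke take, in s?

Rod-side annular area A_ann = π/4 × (35.3² − 18.8²) = 701.1 cm^2
Swept volume V = A × L; t = V / Q = A·L / Q

t ≈ 11.4 s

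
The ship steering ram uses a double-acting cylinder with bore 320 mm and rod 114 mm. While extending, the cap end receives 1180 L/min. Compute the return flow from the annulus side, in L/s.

Q_out ≈ 17.2 L/s

Cap-side area A_cap = π/4 × (320 mm)² = 80420 mm^2
Rod-side annular area A_ann = π/4 × (320² − 114²) = 70220 mm^2
Piston speed v = Q_in/A_cap; rod-end outflow Q_out = v × A_ann = Q_in × A_ann/A_cap.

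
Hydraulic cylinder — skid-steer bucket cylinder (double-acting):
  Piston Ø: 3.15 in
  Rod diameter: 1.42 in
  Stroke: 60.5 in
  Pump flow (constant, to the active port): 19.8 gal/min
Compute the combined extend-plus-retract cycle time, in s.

t ≈ 11.1 s

Cap-side area A_cap = π/4 × (3.15 in)² = 7.793 in^2
Rod-side annular area A_ann = π/4 × (3.15² − 1.42²) = 6.209 in^2
t_ext = A_cap·L/Q = 6.185 s
t_ret = A_ann·L/Q = 4.928 s
t_cycle = t_ext + t_ret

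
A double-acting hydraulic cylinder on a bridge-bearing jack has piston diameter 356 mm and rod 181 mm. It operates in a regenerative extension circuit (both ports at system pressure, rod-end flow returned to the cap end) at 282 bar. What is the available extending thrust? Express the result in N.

F ≈ 7.26e5 N

With equal pressure on both faces, forces on the annular region cancel; the net push is pressure × rod cross-section.
Rod cross-section A_rod = π/4 × (181 mm)² = 25730 mm^2
F = P × A_rod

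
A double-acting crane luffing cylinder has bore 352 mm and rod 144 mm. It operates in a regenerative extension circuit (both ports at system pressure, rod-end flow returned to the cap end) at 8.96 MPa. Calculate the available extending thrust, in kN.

F ≈ 146 kN

With equal pressure on both faces, forces on the annular region cancel; the net push is pressure × rod cross-section.
Rod cross-section A_rod = π/4 × (144 mm)² = 16290 mm^2
F = P × A_rod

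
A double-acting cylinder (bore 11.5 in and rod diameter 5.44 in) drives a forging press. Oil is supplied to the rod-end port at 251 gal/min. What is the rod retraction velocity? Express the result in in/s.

Rod-side annular area A_ann = π/4 × (11.5² − 5.44²) = 80.63 in^2
Flow into the rod-end port fills the annular volume.
v = Q / A

v ≈ 12.0 in/s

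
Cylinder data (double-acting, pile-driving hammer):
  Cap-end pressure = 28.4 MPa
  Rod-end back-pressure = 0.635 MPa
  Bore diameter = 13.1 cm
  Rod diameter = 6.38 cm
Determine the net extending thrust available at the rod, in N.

F ≈ 3.76e5 N

Cap-side area A_cap = π/4 × (13.1 cm)² = 134.8 cm^2
Rod-side annular area A_ann = π/4 × (13.1² − 6.38²) = 102.8 cm^2
Net thrust = P_cap·A_cap − P_rod·A_ann = 3.828e5 N − 6529 N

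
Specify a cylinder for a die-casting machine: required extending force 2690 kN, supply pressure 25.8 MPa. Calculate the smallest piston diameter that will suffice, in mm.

D ≈ 364 mm

Extension force acts on the full piston face: F = P × (π/4)D².
D = √(4F / (πP)) = √(4 × 2690 kN / (π × 25.8 MPa))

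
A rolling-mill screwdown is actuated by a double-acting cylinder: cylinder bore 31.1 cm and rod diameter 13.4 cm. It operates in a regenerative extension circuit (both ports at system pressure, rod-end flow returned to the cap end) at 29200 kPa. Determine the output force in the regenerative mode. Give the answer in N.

With equal pressure on both faces, forces on the annular region cancel; the net push is pressure × rod cross-section.
Rod cross-section A_rod = π/4 × (13.4 cm)² = 141.0 cm^2
F = P × A_rod

F ≈ 4.12e5 N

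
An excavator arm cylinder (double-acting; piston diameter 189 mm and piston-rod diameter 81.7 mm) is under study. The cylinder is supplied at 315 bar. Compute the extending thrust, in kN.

F ≈ 884 kN

Cap-side area A_cap = π/4 × (189 mm)² = 28060 mm^2
F = P × A_cap = 315 bar × A_cap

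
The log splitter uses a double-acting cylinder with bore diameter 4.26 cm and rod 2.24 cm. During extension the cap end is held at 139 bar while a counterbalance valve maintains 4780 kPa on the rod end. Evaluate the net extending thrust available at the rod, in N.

Cap-side area A_cap = π/4 × (4.26 cm)² = 14.25 cm^2
Rod-side annular area A_ann = π/4 × (4.26² − 2.24²) = 10.31 cm^2
Net thrust = P_cap·A_cap − P_rod·A_ann = 19810 N − 4929 N

F ≈ 14900 N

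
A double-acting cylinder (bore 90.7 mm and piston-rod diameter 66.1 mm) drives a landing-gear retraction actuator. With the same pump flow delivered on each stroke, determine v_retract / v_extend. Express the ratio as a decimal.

Cap-side area A_cap = π/4 × (90.7 mm)² = 6461 mm^2
Rod-side annular area A_ann = π/4 × (90.7² − 66.1²) = 3030 mm^2
For equal Q, v ∝ 1/A, so v_ret/v_ext = A_cap/A_ann.

v_ret/v_ext ≈ 2.13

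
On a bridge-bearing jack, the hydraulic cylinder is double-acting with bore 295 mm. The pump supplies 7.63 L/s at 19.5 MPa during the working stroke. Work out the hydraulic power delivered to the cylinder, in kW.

W ≈ 149 kW

Hydraulic power = P × Q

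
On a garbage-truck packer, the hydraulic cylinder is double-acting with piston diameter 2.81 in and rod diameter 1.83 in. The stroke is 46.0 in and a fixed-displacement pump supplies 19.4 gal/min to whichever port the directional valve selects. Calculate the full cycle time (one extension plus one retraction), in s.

Cap-side area A_cap = π/4 × (2.81 in)² = 6.202 in^2
Rod-side annular area A_ann = π/4 × (2.81² − 1.83²) = 3.571 in^2
t_ext = A_cap·L/Q = 3.819 s
t_ret = A_ann·L/Q = 2.200 s
t_cycle = t_ext + t_ret

t ≈ 6.02 s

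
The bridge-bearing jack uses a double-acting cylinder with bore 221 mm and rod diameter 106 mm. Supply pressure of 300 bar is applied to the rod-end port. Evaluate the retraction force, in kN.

Rod-side annular area A_ann = π/4 × (221² − 106²) = 29530 mm^2
On retraction the pressure acts on the annular area (bore minus rod).
F = P × A_ann

F ≈ 886 kN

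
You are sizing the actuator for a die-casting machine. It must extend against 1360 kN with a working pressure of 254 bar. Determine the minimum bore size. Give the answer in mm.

Extension force acts on the full piston face: F = P × (π/4)D².
D = √(4F / (πP)) = √(4 × 1360 kN / (π × 254 bar))

D ≈ 261 mm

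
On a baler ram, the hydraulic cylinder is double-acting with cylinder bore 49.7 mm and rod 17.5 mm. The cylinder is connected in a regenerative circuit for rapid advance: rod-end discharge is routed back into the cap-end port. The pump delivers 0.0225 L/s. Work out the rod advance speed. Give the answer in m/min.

v ≈ 5.61 m/min

In regeneration the rod-end outflow joins the pump flow into the cap end, so the net volume the pump must supply per unit advance equals the rod cross-section area.
Rod cross-section A_rod = π/4 × (17.5 mm)² = 240.5 mm^2
v = Q_pump / A_rod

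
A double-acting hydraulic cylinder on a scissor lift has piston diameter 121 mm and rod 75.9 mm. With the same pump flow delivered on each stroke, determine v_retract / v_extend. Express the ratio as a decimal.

Cap-side area A_cap = π/4 × (121 mm)² = 11500 mm^2
Rod-side annular area A_ann = π/4 × (121² − 75.9²) = 6974 mm^2
For equal Q, v ∝ 1/A, so v_ret/v_ext = A_cap/A_ann.

v_ret/v_ext ≈ 1.65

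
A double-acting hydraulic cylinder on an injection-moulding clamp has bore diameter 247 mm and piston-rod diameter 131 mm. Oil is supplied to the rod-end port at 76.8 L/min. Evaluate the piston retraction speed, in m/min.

Rod-side annular area A_ann = π/4 × (247² − 131²) = 34440 mm^2
Flow into the rod-end port fills the annular volume.
v = Q / A

v ≈ 2.23 m/min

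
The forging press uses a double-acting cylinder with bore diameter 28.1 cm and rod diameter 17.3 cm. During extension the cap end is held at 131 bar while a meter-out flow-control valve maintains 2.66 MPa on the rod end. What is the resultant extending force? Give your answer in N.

Cap-side area A_cap = π/4 × (28.1 cm)² = 620.2 cm^2
Rod-side annular area A_ann = π/4 × (28.1² − 17.3²) = 385.1 cm^2
Net thrust = P_cap·A_cap − P_rod·A_ann = 8.124e5 N − 1.024e5 N

F ≈ 7.10e5 N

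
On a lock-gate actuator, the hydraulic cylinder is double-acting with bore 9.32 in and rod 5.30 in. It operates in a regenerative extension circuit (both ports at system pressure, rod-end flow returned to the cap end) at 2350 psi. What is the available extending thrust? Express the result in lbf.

F ≈ 51800 lbf

With equal pressure on both faces, forces on the annular region cancel; the net push is pressure × rod cross-section.
Rod cross-section A_rod = π/4 × (5.30 in)² = 22.06 in^2
F = P × A_rod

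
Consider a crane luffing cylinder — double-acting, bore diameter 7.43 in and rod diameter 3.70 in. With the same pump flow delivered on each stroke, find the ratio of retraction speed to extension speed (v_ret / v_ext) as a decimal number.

Cap-side area A_cap = π/4 × (7.43 in)² = 43.36 in^2
Rod-side annular area A_ann = π/4 × (7.43² − 3.70²) = 32.61 in^2
For equal Q, v ∝ 1/A, so v_ret/v_ext = A_cap/A_ann.

v_ret/v_ext ≈ 1.33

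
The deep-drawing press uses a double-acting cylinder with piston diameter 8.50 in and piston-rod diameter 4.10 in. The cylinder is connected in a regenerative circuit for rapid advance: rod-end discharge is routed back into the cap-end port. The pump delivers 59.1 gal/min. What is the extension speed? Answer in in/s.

v ≈ 17.2 in/s

In regeneration the rod-end outflow joins the pump flow into the cap end, so the net volume the pump must supply per unit advance equals the rod cross-section area.
Rod cross-section A_rod = π/4 × (4.10 in)² = 13.20 in^2
v = Q_pump / A_rod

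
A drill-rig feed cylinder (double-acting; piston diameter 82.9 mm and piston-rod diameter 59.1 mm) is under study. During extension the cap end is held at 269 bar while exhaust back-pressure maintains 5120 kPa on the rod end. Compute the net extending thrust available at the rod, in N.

Cap-side area A_cap = π/4 × (82.9 mm)² = 5398 mm^2
Rod-side annular area A_ann = π/4 × (82.9² − 59.1²) = 2654 mm^2
Net thrust = P_cap·A_cap − P_rod·A_ann = 1.452e5 N − 13590 N

F ≈ 1.32e5 N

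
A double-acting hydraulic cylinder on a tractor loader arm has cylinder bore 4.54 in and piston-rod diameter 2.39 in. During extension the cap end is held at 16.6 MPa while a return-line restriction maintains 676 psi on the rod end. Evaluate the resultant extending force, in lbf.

F ≈ 31100 lbf

Cap-side area A_cap = π/4 × (4.54 in)² = 16.19 in^2
Rod-side annular area A_ann = π/4 × (4.54² − 2.39²) = 11.70 in^2
Net thrust = P_cap·A_cap − P_rod·A_ann = 38980 lbf − 7911 lbf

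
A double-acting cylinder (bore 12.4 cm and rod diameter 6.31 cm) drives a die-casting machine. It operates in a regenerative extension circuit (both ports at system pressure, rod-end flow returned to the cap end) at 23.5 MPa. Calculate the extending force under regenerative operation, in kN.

With equal pressure on both faces, forces on the annular region cancel; the net push is pressure × rod cross-section.
Rod cross-section A_rod = π/4 × (6.31 cm)² = 31.27 cm^2
F = P × A_rod

F ≈ 73.5 kN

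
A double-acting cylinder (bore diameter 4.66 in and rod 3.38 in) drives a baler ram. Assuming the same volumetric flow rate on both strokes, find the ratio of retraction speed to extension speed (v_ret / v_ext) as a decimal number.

v_ret/v_ext ≈ 2.11

Cap-side area A_cap = π/4 × (4.66 in)² = 17.06 in^2
Rod-side annular area A_ann = π/4 × (4.66² − 3.38²) = 8.083 in^2
For equal Q, v ∝ 1/A, so v_ret/v_ext = A_cap/A_ann.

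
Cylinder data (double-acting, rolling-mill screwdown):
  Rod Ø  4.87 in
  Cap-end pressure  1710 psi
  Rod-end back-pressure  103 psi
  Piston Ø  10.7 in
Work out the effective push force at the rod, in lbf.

F ≈ 1.46e5 lbf

Cap-side area A_cap = π/4 × (10.7 in)² = 89.92 in^2
Rod-side annular area A_ann = π/4 × (10.7² − 4.87²) = 71.29 in^2
Net thrust = P_cap·A_cap − P_rod·A_ann = 1.538e5 lbf − 7343 lbf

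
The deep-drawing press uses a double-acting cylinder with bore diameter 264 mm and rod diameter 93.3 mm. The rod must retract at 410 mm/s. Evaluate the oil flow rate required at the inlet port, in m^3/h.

Q ≈ 70.7 m^3/h

Rod-side annular area A_ann = π/4 × (264² − 93.3²) = 47900 mm^2
Q = A × v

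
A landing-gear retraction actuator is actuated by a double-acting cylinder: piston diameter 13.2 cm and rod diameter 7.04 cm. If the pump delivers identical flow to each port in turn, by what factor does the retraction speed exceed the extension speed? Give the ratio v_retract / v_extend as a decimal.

v_ret/v_ext ≈ 1.40

Cap-side area A_cap = π/4 × (13.2 cm)² = 136.8 cm^2
Rod-side annular area A_ann = π/4 × (13.2² − 7.04²) = 97.92 cm^2
For equal Q, v ∝ 1/A, so v_ret/v_ext = A_cap/A_ann.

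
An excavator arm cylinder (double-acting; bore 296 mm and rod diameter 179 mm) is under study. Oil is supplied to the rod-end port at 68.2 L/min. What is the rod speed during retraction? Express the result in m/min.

v ≈ 1.56 m/min

Rod-side annular area A_ann = π/4 × (296² − 179²) = 43650 mm^2
Flow into the rod-end port fills the annular volume.
v = Q / A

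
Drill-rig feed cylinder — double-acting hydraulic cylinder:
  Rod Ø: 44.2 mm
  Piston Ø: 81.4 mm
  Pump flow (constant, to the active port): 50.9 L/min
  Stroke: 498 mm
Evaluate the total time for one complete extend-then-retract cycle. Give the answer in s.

Cap-side area A_cap = π/4 × (81.4 mm)² = 5204 mm^2
Rod-side annular area A_ann = π/4 × (81.4² − 44.2²) = 3670 mm^2
t_ext = A_cap·L/Q = 3.055 s
t_ret = A_ann·L/Q = 2.154 s
t_cycle = t_ext + t_ret

t ≈ 5.21 s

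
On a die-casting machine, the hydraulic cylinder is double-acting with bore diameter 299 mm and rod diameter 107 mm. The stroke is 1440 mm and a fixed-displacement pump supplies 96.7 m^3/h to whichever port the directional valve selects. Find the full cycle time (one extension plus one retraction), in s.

Cap-side area A_cap = π/4 × (299 mm)² = 70220 mm^2
Rod-side annular area A_ann = π/4 × (299² − 107²) = 61220 mm^2
t_ext = A_cap·L/Q = 3.764 s
t_ret = A_ann·L/Q = 3.282 s
t_cycle = t_ext + t_ret

t ≈ 7.05 s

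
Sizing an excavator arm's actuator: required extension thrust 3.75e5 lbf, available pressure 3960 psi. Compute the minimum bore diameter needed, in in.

Extension force acts on the full piston face: F = P × (π/4)D².
D = √(4F / (πP)) = √(4 × 3.75e5 lbf / (π × 3960 psi))

D ≈ 11.0 in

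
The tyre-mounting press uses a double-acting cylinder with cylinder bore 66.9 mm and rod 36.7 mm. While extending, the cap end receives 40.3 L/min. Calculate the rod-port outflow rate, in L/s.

Cap-side area A_cap = π/4 × (66.9 mm)² = 3515 mm^2
Rod-side annular area A_ann = π/4 × (66.9² − 36.7²) = 2457 mm^2
Piston speed v = Q_in/A_cap; rod-end outflow Q_out = v × A_ann = Q_in × A_ann/A_cap.

Q_out ≈ 0.470 L/s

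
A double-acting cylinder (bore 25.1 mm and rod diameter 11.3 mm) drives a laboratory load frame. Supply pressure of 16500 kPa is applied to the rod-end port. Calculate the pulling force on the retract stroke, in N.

F ≈ 6510 N

Rod-side annular area A_ann = π/4 × (25.1² − 11.3²) = 394.5 mm^2
On retraction the pressure acts on the annular area (bore minus rod).
F = P × A_ann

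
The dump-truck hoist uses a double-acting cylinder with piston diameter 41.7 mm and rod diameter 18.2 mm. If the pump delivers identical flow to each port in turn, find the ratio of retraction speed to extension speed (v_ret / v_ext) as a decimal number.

v_ret/v_ext ≈ 1.24

Cap-side area A_cap = π/4 × (41.7 mm)² = 1366 mm^2
Rod-side annular area A_ann = π/4 × (41.7² − 18.2²) = 1106 mm^2
For equal Q, v ∝ 1/A, so v_ret/v_ext = A_cap/A_ann.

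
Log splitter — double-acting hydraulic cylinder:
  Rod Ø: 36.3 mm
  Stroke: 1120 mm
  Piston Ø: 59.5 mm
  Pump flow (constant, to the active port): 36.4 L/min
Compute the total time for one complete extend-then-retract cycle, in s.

t ≈ 8.36 s

Cap-side area A_cap = π/4 × (59.5 mm)² = 2781 mm^2
Rod-side annular area A_ann = π/4 × (59.5² − 36.3²) = 1746 mm^2
t_ext = A_cap·L/Q = 5.133 s
t_ret = A_ann·L/Q = 3.223 s
t_cycle = t_ext + t_ret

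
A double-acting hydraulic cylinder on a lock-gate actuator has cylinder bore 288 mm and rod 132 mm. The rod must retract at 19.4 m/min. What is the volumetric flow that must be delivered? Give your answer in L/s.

Q ≈ 16.6 L/s

Rod-side annular area A_ann = π/4 × (288² − 132²) = 51460 mm^2
Q = A × v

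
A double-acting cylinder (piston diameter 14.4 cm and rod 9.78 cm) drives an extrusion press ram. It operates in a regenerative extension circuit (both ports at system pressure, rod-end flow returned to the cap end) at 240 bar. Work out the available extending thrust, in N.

With equal pressure on both faces, forces on the annular region cancel; the net push is pressure × rod cross-section.
Rod cross-section A_rod = π/4 × (9.78 cm)² = 75.12 cm^2
F = P × A_rod

F ≈ 1.80e5 N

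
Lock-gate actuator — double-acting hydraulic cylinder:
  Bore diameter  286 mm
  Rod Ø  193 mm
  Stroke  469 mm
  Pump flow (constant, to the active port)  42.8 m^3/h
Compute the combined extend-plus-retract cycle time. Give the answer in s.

Cap-side area A_cap = π/4 × (286 mm)² = 64240 mm^2
Rod-side annular area A_ann = π/4 × (286² − 193²) = 34990 mm^2
t_ext = A_cap·L/Q = 2.534 s
t_ret = A_ann·L/Q = 1.380 s
t_cycle = t_ext + t_ret

t ≈ 3.91 s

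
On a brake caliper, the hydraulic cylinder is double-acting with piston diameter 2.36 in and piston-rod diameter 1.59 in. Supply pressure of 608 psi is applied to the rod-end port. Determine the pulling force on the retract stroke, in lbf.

Rod-side annular area A_ann = π/4 × (2.36² − 1.59²) = 2.389 in^2
On retraction the pressure acts on the annular area (bore minus rod).
F = P × A_ann

F ≈ 1450 lbf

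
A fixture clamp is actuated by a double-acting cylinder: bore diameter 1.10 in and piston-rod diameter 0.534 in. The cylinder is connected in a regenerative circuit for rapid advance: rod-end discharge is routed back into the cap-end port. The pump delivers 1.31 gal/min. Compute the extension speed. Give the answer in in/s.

In regeneration the rod-end outflow joins the pump flow into the cap end, so the net volume the pump must supply per unit advance equals the rod cross-section area.
Rod cross-section A_rod = π/4 × (0.534 in)² = 0.2240 in^2
v = Q_pump / A_rod

v ≈ 22.5 in/s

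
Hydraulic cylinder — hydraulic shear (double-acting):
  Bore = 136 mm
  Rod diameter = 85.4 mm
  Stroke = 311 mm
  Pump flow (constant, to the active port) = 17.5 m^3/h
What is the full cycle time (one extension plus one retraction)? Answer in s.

Cap-side area A_cap = π/4 × (136 mm)² = 14530 mm^2
Rod-side annular area A_ann = π/4 × (136² − 85.4²) = 8799 mm^2
t_ext = A_cap·L/Q = 0.9294 s
t_ret = A_ann·L/Q = 0.5629 s
t_cycle = t_ext + t_ret

t ≈ 1.49 s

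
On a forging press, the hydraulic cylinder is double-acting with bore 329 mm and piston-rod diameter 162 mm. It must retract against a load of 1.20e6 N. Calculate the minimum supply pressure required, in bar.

P ≈ 186 bar

Rod-side annular area A_ann = π/4 × (329² − 162²) = 64400 mm^2
Retraction: pressure acts on the annular area.
P = F / A = 1.20e6 N / A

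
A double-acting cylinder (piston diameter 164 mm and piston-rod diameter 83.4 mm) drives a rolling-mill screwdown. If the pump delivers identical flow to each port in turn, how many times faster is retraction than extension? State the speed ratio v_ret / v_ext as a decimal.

Cap-side area A_cap = π/4 × (164 mm)² = 21120 mm^2
Rod-side annular area A_ann = π/4 × (164² − 83.4²) = 15660 mm^2
For equal Q, v ∝ 1/A, so v_ret/v_ext = A_cap/A_ann.

v_ret/v_ext ≈ 1.35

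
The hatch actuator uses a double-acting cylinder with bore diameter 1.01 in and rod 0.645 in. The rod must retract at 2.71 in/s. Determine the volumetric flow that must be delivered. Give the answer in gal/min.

Rod-side annular area A_ann = π/4 × (1.01² − 0.645²) = 0.4744 in^2
Q = A × v

Q ≈ 0.334 gal/min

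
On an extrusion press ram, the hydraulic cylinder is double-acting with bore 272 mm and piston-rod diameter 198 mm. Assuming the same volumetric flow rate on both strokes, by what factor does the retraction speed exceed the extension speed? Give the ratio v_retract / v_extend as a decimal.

Cap-side area A_cap = π/4 × (272 mm)² = 58110 mm^2
Rod-side annular area A_ann = π/4 × (272² − 198²) = 27320 mm^2
For equal Q, v ∝ 1/A, so v_ret/v_ext = A_cap/A_ann.

v_ret/v_ext ≈ 2.13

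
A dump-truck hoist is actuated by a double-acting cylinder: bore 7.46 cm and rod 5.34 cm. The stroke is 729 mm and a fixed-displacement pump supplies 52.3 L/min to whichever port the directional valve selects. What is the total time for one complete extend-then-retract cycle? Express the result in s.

Cap-side area A_cap = π/4 × (7.46 cm)² = 43.71 cm^2
Rod-side annular area A_ann = π/4 × (7.46² − 5.34²) = 21.31 cm^2
t_ext = A_cap·L/Q = 3.655 s
t_ret = A_ann·L/Q = 1.782 s
t_cycle = t_ext + t_ret

t ≈ 5.44 s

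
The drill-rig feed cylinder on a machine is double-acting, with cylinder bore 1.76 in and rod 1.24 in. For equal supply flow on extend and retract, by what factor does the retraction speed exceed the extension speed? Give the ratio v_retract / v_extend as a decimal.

Cap-side area A_cap = π/4 × (1.76 in)² = 2.433 in^2
Rod-side annular area A_ann = π/4 × (1.76² − 1.24²) = 1.225 in^2
For equal Q, v ∝ 1/A, so v_ret/v_ext = A_cap/A_ann.

v_ret/v_ext ≈ 1.99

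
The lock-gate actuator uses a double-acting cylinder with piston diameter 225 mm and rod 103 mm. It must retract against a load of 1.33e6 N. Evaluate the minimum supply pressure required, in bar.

P ≈ 423 bar

Rod-side annular area A_ann = π/4 × (225² − 103²) = 31430 mm^2
Retraction: pressure acts on the annular area.
P = F / A = 1.33e6 N / A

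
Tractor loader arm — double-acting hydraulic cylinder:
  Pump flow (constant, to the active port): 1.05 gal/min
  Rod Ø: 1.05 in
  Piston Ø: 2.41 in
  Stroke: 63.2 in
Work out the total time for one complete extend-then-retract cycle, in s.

Cap-side area A_cap = π/4 × (2.41 in)² = 4.562 in^2
Rod-side annular area A_ann = π/4 × (2.41² − 1.05²) = 3.696 in^2
t_ext = A_cap·L/Q = 71.32 s
t_ret = A_ann·L/Q = 57.78 s
t_cycle = t_ext + t_ret

t ≈ 129 s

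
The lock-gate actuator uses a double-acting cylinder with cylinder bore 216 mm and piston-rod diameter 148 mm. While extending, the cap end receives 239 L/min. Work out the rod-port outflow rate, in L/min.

Q_out ≈ 127 L/min

Cap-side area A_cap = π/4 × (216 mm)² = 36640 mm^2
Rod-side annular area A_ann = π/4 × (216² − 148²) = 19440 mm^2
Piston speed v = Q_in/A_cap; rod-end outflow Q_out = v × A_ann = Q_in × A_ann/A_cap.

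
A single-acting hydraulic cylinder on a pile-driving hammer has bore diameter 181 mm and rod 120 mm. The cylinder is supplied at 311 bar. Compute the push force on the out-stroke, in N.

Cap-side area A_cap = π/4 × (181 mm)² = 25730 mm^2
F = P × A_cap = 311 bar × A_cap

F ≈ 8.00e5 N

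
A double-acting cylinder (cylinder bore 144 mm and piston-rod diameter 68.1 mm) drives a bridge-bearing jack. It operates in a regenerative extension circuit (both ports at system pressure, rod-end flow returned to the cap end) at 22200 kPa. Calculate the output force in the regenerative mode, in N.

F ≈ 80900 N

With equal pressure on both faces, forces on the annular region cancel; the net push is pressure × rod cross-section.
Rod cross-section A_rod = π/4 × (68.1 mm)² = 3642 mm^2
F = P × A_rod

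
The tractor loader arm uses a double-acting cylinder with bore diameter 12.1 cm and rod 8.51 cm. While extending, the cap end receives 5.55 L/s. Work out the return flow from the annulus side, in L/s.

Q_out ≈ 2.80 L/s

Cap-side area A_cap = π/4 × (12.1 cm)² = 115.0 cm^2
Rod-side annular area A_ann = π/4 × (12.1² − 8.51²) = 58.11 cm^2
Piston speed v = Q_in/A_cap; rod-end outflow Q_out = v × A_ann = Q_in × A_ann/A_cap.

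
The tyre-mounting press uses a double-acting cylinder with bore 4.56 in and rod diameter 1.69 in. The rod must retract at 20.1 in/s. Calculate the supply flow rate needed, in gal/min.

Q ≈ 73.6 gal/min

Rod-side annular area A_ann = π/4 × (4.56² − 1.69²) = 14.09 in^2
Q = A × v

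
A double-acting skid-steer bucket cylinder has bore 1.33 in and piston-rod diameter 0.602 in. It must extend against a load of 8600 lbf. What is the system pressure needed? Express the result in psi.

P ≈ 6190 psi

Cap-side area A_cap = π/4 × (1.33 in)² = 1.389 in^2
P = F / A = 8600 lbf / A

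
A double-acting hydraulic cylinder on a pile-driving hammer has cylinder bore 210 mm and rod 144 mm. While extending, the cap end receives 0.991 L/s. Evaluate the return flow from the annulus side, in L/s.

Cap-side area A_cap = π/4 × (210 mm)² = 34640 mm^2
Rod-side annular area A_ann = π/4 × (210² − 144²) = 18350 mm^2
Piston speed v = Q_in/A_cap; rod-end outflow Q_out = v × A_ann = Q_in × A_ann/A_cap.

Q_out ≈ 0.525 L/s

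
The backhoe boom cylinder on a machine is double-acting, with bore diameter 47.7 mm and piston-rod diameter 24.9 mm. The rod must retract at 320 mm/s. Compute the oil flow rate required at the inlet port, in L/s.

Rod-side annular area A_ann = π/4 × (47.7² − 24.9²) = 1300 mm^2
Q = A × v

Q ≈ 0.416 L/s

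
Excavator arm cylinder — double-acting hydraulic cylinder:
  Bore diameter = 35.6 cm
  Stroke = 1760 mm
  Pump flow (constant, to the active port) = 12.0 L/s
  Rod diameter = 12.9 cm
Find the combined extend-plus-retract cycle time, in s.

t ≈ 27.3 s

Cap-side area A_cap = π/4 × (35.6 cm)² = 995.4 cm^2
Rod-side annular area A_ann = π/4 × (35.6² − 12.9²) = 864.7 cm^2
t_ext = A_cap·L/Q = 14.60 s
t_ret = A_ann·L/Q = 12.68 s
t_cycle = t_ext + t_ret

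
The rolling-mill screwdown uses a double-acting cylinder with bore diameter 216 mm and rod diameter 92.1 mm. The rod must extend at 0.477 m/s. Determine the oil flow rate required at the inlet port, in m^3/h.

Q ≈ 62.9 m^3/h

Cap-side area A_cap = π/4 × (216 mm)² = 36640 mm^2
Q = A × v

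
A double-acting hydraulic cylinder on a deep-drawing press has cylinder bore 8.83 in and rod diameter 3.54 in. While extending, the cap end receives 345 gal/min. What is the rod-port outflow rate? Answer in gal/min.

Q_out ≈ 290 gal/min

Cap-side area A_cap = π/4 × (8.83 in)² = 61.24 in^2
Rod-side annular area A_ann = π/4 × (8.83² − 3.54²) = 51.39 in^2
Piston speed v = Q_in/A_cap; rod-end outflow Q_out = v × A_ann = Q_in × A_ann/A_cap.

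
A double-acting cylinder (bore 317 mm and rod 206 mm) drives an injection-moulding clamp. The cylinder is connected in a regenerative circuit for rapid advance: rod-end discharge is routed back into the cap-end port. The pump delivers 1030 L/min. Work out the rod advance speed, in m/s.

v ≈ 0.515 m/s

In regeneration the rod-end outflow joins the pump flow into the cap end, so the net volume the pump must supply per unit advance equals the rod cross-section area.
Rod cross-section A_rod = π/4 × (206 mm)² = 33330 mm^2
v = Q_pump / A_rod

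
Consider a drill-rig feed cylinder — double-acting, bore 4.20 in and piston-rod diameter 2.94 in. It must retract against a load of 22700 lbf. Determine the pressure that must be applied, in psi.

Rod-side annular area A_ann = π/4 × (4.20² − 2.94²) = 7.066 in^2
Retraction: pressure acts on the annular area.
P = F / A = 22700 lbf / A

P ≈ 3210 psi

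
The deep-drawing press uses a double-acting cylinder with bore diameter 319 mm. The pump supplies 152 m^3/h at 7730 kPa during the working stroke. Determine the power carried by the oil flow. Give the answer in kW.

Hydraulic power = P × Q

W ≈ 326 kW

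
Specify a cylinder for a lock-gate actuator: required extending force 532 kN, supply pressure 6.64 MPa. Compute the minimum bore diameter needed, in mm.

D ≈ 319 mm

Extension force acts on the full piston face: F = P × (π/4)D².
D = √(4F / (πP)) = √(4 × 532 kN / (π × 6.64 MPa))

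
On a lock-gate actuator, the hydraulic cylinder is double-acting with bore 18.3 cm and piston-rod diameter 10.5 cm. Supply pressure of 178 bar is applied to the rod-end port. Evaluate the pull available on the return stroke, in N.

Rod-side annular area A_ann = π/4 × (18.3² − 10.5²) = 176.4 cm^2
On retraction the pressure acts on the annular area (bore minus rod).
F = P × A_ann

F ≈ 3.14e5 N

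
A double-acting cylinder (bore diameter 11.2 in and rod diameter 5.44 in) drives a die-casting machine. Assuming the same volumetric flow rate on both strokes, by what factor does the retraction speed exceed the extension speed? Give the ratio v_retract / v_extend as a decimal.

v_ret/v_ext ≈ 1.31

Cap-side area A_cap = π/4 × (11.2 in)² = 98.52 in^2
Rod-side annular area A_ann = π/4 × (11.2² − 5.44²) = 75.28 in^2
For equal Q, v ∝ 1/A, so v_ret/v_ext = A_cap/A_ann.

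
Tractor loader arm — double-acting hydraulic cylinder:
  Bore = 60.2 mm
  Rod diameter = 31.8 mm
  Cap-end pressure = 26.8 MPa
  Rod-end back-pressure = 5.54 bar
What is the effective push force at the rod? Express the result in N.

Cap-side area A_cap = π/4 × (60.2 mm)² = 2846 mm^2
Rod-side annular area A_ann = π/4 × (60.2² − 31.8²) = 2052 mm^2
Net thrust = P_cap·A_cap − P_rod·A_ann = 76280 N − 1137 N

F ≈ 75100 N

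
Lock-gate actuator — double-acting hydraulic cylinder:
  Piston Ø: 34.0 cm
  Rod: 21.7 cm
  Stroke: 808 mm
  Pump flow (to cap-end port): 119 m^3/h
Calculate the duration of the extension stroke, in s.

Cap-side area A_cap = π/4 × (34.0 cm)² = 907.9 cm^2
Swept volume V = A × L; t = V / Q = A·L / Q

t ≈ 2.22 s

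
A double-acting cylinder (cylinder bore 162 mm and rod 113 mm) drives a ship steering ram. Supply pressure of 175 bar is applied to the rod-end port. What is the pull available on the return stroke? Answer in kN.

F ≈ 185 kN

Rod-side annular area A_ann = π/4 × (162² − 113²) = 10580 mm^2
On retraction the pressure acts on the annular area (bore minus rod).
F = P × A_ann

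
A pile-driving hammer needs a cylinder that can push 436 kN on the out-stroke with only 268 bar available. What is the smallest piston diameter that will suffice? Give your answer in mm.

Extension force acts on the full piston face: F = P × (π/4)D².
D = √(4F / (πP)) = √(4 × 436 kN / (π × 268 bar))

D ≈ 144 mm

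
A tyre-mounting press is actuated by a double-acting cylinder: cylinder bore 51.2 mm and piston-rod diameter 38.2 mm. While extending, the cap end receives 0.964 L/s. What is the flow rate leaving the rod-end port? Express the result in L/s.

Cap-side area A_cap = π/4 × (51.2 mm)² = 2059 mm^2
Rod-side annular area A_ann = π/4 × (51.2² − 38.2²) = 912.8 mm^2
Piston speed v = Q_in/A_cap; rod-end outflow Q_out = v × A_ann = Q_in × A_ann/A_cap.

Q_out ≈ 0.427 L/s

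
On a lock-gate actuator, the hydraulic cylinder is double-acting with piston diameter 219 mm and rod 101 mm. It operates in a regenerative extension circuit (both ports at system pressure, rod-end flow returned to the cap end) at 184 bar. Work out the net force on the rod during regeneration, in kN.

F ≈ 147 kN

With equal pressure on both faces, forces on the annular region cancel; the net push is pressure × rod cross-section.
Rod cross-section A_rod = π/4 × (101 mm)² = 8012 mm^2
F = P × A_rod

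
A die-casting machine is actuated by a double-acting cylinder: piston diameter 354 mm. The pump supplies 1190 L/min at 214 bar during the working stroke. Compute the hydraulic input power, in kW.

Hydraulic power = P × Q

W ≈ 424 kW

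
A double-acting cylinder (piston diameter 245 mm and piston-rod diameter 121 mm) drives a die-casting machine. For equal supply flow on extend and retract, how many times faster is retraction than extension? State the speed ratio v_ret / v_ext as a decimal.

v_ret/v_ext ≈ 1.32

Cap-side area A_cap = π/4 × (245 mm)² = 47140 mm^2
Rod-side annular area A_ann = π/4 × (245² − 121²) = 35640 mm^2
For equal Q, v ∝ 1/A, so v_ret/v_ext = A_cap/A_ann.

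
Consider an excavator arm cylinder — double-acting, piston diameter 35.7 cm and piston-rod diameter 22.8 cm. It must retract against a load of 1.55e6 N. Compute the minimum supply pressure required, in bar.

P ≈ 262 bar

Rod-side annular area A_ann = π/4 × (35.7² − 22.8²) = 592.7 cm^2
Retraction: pressure acts on the annular area.
P = F / A = 1.55e6 N / A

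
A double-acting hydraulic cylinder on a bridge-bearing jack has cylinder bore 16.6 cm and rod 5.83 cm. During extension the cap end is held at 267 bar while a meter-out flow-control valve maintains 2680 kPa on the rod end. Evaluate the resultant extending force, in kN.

Cap-side area A_cap = π/4 × (16.6 cm)² = 216.4 cm^2
Rod-side annular area A_ann = π/4 × (16.6² − 5.83²) = 189.7 cm^2
Net thrust = P_cap·A_cap − P_rod·A_ann = 577.9 kN − 50.85 kN

F ≈ 527 kN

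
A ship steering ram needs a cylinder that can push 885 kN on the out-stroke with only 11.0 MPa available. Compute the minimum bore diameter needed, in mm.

D ≈ 320 mm

Extension force acts on the full piston face: F = P × (π/4)D².
D = √(4F / (πP)) = √(4 × 885 kN / (π × 11.0 MPa))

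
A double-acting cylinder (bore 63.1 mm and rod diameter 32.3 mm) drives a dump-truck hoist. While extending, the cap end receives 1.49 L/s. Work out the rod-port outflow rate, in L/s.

Q_out ≈ 1.10 L/s

Cap-side area A_cap = π/4 × (63.1 mm)² = 3127 mm^2
Rod-side annular area A_ann = π/4 × (63.1² − 32.3²) = 2308 mm^2
Piston speed v = Q_in/A_cap; rod-end outflow Q_out = v × A_ann = Q_in × A_ann/A_cap.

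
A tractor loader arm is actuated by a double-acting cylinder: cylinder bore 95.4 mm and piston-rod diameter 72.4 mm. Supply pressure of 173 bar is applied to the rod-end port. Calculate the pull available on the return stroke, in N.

Rod-side annular area A_ann = π/4 × (95.4² − 72.4²) = 3031 mm^2
On retraction the pressure acts on the annular area (bore minus rod).
F = P × A_ann

F ≈ 52400 N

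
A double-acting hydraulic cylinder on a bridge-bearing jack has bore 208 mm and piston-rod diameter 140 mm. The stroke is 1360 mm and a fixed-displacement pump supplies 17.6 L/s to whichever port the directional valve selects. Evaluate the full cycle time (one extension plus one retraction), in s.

Cap-side area A_cap = π/4 × (208 mm)² = 33980 mm^2
Rod-side annular area A_ann = π/4 × (208² − 140²) = 18590 mm^2
t_ext = A_cap·L/Q = 2.626 s
t_ret = A_ann·L/Q = 1.436 s
t_cycle = t_ext + t_ret

t ≈ 4.06 s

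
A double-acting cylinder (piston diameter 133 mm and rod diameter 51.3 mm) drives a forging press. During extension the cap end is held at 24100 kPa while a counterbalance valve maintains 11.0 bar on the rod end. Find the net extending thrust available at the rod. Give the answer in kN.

Cap-side area A_cap = π/4 × (133 mm)² = 13890 mm^2
Rod-side annular area A_ann = π/4 × (133² − 51.3²) = 11830 mm^2
Net thrust = P_cap·A_cap − P_rod·A_ann = 334.8 kN − 13.01 kN

F ≈ 322 kN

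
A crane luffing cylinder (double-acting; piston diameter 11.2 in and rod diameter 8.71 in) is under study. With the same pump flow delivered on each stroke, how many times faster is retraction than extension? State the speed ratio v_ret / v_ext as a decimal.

Cap-side area A_cap = π/4 × (11.2 in)² = 98.52 in^2
Rod-side annular area A_ann = π/4 × (11.2² − 8.71²) = 38.94 in^2
For equal Q, v ∝ 1/A, so v_ret/v_ext = A_cap/A_ann.

v_ret/v_ext ≈ 2.53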